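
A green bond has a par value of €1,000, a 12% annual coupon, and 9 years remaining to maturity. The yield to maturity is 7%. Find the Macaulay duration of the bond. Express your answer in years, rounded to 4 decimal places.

6.3768 years

Periodic yield y = 0.07. Discount each cash flow and weight by its year:
  t   CF        PV=CF/(1+0.07)^t    t·PV
  1       120.00       112.1495       112.1495
  2       120.00       104.8126       209.6253
  3       120.00        97.9557       293.8672
  4       120.00        91.5474       366.1897
  5       120.00        85.5583       427.7917
  6       120.00        79.9611       479.7664
  7       120.00        74.7300       523.1098
  8       120.00        69.8411       558.7287
  9     1,120.00       609.2058     5,482.8521
  Σ                  1,325.7616     8,454.0805
Price P = Σ PV = 1,325.7616.
Macaulay duration = Σ(t·PV) / P = 8,454.0805 / 1,325.7616 = 6.37677 years.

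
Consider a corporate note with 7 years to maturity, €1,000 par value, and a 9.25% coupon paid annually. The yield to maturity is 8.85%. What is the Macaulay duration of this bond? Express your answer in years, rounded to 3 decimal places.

Periodic yield y = 0.0885. Discount each cash flow and weight by its year:
  t   CF        PV=CF/(1+0.0885)^t    t·PV
  1        92.50        84.9793        84.9793
  2        92.50        78.0701       156.1402
  3        92.50        71.7227       215.1680
  4        92.50        65.8913       263.5652
  5        92.50        60.5340       302.6701
  6        92.50        55.6123       333.6740
  7     1,092.50       603.4238     4,223.9664
  Σ                  1,020.2335     5,580.1633
Price P = Σ PV = 1,020.2335.
Macaulay duration = Σ(t·PV) / P = 5,580.1633 / 1,020.2335 = 5.46950 years.

5.469 years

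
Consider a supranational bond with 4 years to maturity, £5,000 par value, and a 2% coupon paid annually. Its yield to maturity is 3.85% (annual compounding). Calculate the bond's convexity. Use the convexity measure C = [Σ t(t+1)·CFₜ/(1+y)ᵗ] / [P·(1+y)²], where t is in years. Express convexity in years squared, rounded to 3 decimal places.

17.800

With y = 0.0385:
  t   CF        PV=CF/(1+0.0385)^t    t·PV        t(t+1)·PV
  1       100.00        96.2927        96.2927         192.5855
  2       100.00        92.7229       185.4458         556.3374
  3       100.00        89.2854       267.8562       1,071.4249
  4     5,100.00     4,384.7433    17,538.9732      87,694.8659
  Σ                  4,663.0443    18,088.5679      89,515.2137
P = 4,663.0443.
Convexity = Σ t(t+1)·PV / [P·(1+y)²] = 89,515.2137 / (4,663.0443 × 1.078482) = 17.79977.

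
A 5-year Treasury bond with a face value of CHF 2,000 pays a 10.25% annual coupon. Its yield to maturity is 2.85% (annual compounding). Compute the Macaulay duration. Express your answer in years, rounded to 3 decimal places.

4.277 years

Periodic yield y = 0.0285. Discount each cash flow and weight by its year:
  t   CF        PV=CF/(1+0.0285)^t    t·PV
  1       205.00       199.3194       199.3194
  2       205.00       193.7962       387.5924
  3       205.00       188.4261       565.2782
  4       205.00       183.2047       732.8189
  5     2,205.00     1,915.9630     9,579.8149
  Σ                  2,680.7094    11,464.8238
Price P = Σ PV = 2,680.7094.
Macaulay duration = Σ(t·PV) / P = 11,464.8238 / 2,680.7094 = 4.27679 years.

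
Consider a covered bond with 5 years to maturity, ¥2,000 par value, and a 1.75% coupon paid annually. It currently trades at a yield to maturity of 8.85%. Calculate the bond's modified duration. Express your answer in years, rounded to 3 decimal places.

Periodic yield y = 0.0885. First find Macaulay duration:
  t   CF        PV=CF/(1+0.0885)^t    t·PV
  1        35.00        32.1543        32.1543
  2        35.00        29.5400        59.0801
  3        35.00        27.1383        81.4149
  4        35.00        24.9318        99.7274
  5     2,035.00     1,331.7486     6,658.7430
  Σ                  1,445.5131     6,931.1197
P = 1,445.5131; Macaulay duration = 6,931.1197 / 1,445.5131 = 4.79492 years.
Modified duration = D_Mac / (1 + y) = 4.79492 / 1.0885 = 4.40507 years.

4.405 years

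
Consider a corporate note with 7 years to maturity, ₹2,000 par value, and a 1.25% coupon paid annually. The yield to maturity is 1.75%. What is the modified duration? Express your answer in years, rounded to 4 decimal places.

Periodic yield y = 0.0175. First find Macaulay duration:
  t   CF        PV=CF/(1+0.0175)^t    t·PV
  1        25.00        24.5700        24.5700
  2        25.00        24.1474        48.2949
  3        25.00        23.7321        71.1964
  4        25.00        23.3240        93.2959
  5        25.00        22.9228       114.6141
  6        25.00        22.5286       135.1714
  7     2,025.00     1,793.4286    12,554.0005
  Σ                  1,934.6536    13,041.1431
P = 1,934.6536; Macaulay duration = 13,041.1431 / 1,934.6536 = 6.74082 years.
Modified duration = D_Mac / (1 + y) = 6.74082 / 1.0175 = 6.62488 years.

6.6249 years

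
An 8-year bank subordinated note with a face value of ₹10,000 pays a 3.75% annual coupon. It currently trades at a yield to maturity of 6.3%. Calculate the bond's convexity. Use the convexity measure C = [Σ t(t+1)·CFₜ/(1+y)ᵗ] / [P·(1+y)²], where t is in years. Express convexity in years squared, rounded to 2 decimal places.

52.82

With y = 0.063:
  t   CF        PV=CF/(1+0.063)^t    t·PV        t(t+1)·PV
  1       375.00       352.7752       352.7752         705.5503
  2       375.00       331.8675       663.7350       1,991.2051
  3       375.00       312.1990       936.5969       3,746.3877
  4       375.00       293.6961     1,174.7845       5,873.9224
  5       375.00       276.2899     1,381.4493       8,288.6958
  6       375.00       259.9152     1,559.4912      10,916.4385
  7       375.00       244.5110     1,711.5771      13,692.6164
  8    10,375.00     6,363.8801    50,911.0409     458,199.3678
  Σ                  8,435.1339    58,691.4500     503,414.1840
P = 8,435.1339.
Convexity = Σ t(t+1)·PV / [P·(1+y)²] = 503,414.1840 / (8,435.1339 × 1.129969) = 52.81617.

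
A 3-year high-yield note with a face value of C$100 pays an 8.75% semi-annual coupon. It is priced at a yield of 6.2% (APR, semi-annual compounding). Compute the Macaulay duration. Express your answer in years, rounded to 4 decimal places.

2.7139 years

Periodic yield y = 0.031. Discount each cash flow and weight by its period:
  t   CF        PV=CF/(1+0.031)^t    t·PV
  1        4.375         4.2435         4.2435
  2        4.375         4.1159         8.2317
  3        4.375         3.9921        11.9763
  4        4.375         3.8721        15.4883
  5        4.375         3.7556        18.7782
  6      104.375        86.9049       521.4297
  Σ                    106.8841       580.1477
Price P = Σ PV = 106.8841.
Macaulay duration = Σ(t·PV) / P = 580.1477 / 106.8841 = 5.42782 half-year periods.
In years: 5.42782 / 2 = 2.71391 years.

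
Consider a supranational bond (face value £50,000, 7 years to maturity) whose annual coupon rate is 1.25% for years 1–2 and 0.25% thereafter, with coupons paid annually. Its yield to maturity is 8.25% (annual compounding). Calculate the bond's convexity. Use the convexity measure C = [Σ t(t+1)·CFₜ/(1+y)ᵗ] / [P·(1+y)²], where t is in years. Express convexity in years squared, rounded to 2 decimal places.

45.85

With y = 0.0825:
  t   CF        PV=CF/(1+0.0825)^t    t·PV        t(t+1)·PV
  1       625.00       577.3672       577.3672       1,154.7344
  2       625.00       533.3646     1,066.7292       3,200.1877
  3       125.00        98.5431       295.6294       1,182.5174
  4       125.00        91.0329       364.1316       1,820.6581
  5       125.00        84.0951       420.4753       2,522.8518
  6       125.00        77.6860       466.1158       3,262.8107
  7    50,125.00    28,777.8968   201,445.2774   1,611,562.2194
  Σ                 30,239.9857   204,635.7260   1,624,705.9795
P = 30,239.9857.
Convexity = Σ t(t+1)·PV / [P·(1+y)²] = 1,624,705.9795 / (30,239.9857 × 1.171806) = 45.84979.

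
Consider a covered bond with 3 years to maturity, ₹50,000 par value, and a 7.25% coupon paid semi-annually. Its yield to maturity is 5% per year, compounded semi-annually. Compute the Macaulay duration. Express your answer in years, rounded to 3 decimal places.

2.758 years

Periodic yield y = 0.025. Discount each cash flow and weight by its period:
  t   CF        PV=CF/(1+0.025)^t    t·PV
  1     1,812.50     1,768.2927     1,768.2927
  2     1,812.50     1,725.1636     3,450.3272
  3     1,812.50     1,683.0864     5,049.2593
  4     1,812.50     1,642.0355     6,568.1422
  5     1,812.50     1,601.9859     8,009.9295
  6    51,812.50    44,677.7564   268,066.5382
  Σ                 53,098.3205   292,912.4890
Price P = Σ PV = 53,098.3205.
Macaulay duration = Σ(t·PV) / P = 292,912.4890 / 53,098.3205 = 5.51642 half-year periods.
In years: 5.51642 / 2 = 2.75821 years.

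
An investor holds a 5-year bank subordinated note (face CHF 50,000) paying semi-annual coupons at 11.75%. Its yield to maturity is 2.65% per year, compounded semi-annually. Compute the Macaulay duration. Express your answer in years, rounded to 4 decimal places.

4.1148 years

Periodic yield y = 0.01325. Discount each cash flow and weight by its period:
  t   CF        PV=CF/(1+0.01325)^t    t·PV
  1     2,937.50     2,899.0871     2,899.0871
  2     2,937.50     2,861.1765     5,722.3530
  3     2,937.50     2,823.7617     8,471.2850
  4     2,937.50     2,786.8361    11,147.3443
  5     2,937.50     2,750.3934    13,751.9669
  6     2,937.50     2,714.4272    16,286.5633
  7     2,937.50     2,678.9314    18,752.5196
  8     2,937.50     2,643.8997    21,151.1976
  9     2,937.50     2,609.3261    23,483.9352
  10   52,937.50    46,408.4756   464,084.7564
  Σ                 71,176.3148   585,751.0084
Price P = Σ PV = 71,176.3148.
Macaulay duration = Σ(t·PV) / P = 585,751.0084 / 71,176.3148 = 8.22958 half-year periods.
In years: 8.22958 / 2 = 4.11479 years.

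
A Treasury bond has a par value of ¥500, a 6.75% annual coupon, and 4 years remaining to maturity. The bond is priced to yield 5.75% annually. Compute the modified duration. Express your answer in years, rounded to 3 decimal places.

Periodic yield y = 0.0575. First find Macaulay duration:
  t   CF        PV=CF/(1+0.0575)^t    t·PV
  1        33.75        31.9149        31.9149
  2        33.75        30.1796        60.3591
  3        33.75        28.5386        85.6158
  4       533.75       426.7921     1,707.1684
  Σ                    517.4252     1,885.0583
P = 517.4252; Macaulay duration = 1,885.0583 / 517.4252 = 3.64315 years.
Modified duration = D_Mac / (1 + y) = 3.64315 / 1.0575 = 3.44506 years.

3.445 years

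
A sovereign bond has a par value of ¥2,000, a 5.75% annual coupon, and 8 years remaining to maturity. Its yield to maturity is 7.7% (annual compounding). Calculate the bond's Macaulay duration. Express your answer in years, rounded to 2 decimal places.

6.53 years

Periodic yield y = 0.077. Discount each cash flow and weight by its year:
  t   CF        PV=CF/(1+0.077)^t    t·PV
  1       115.00       106.7781       106.7781
  2       115.00        99.1440       198.2880
  3       115.00        92.0557       276.1671
  4       115.00        85.4742       341.8968
  5       115.00        79.3632       396.8161
  6       115.00        73.6892       442.1350
  7       115.00        68.4208       478.9453
  8     2,115.00     1,168.3817     9,347.0536
  Σ                  1,773.3068    11,588.0800
Price P = Σ PV = 1,773.3068.
Macaulay duration = Σ(t·PV) / P = 11,588.0800 / 1,773.3068 = 6.53473 years.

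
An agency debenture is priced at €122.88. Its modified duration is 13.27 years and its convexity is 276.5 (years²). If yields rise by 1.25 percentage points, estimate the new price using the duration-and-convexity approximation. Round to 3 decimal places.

€105.152

Duration effect: -D_mod·Δy = -13.27 × (+0.0125) = -0.165875
Convexity effect: ½·C·(Δy)² = 0.5 × 276.5 × (0.0125)² = +0.0216015625
ΔP/P ≈ -0.165875 + 0.0216015625 = -0.1442734375
New price ≈ 122.88 × (1 - 0.1442734375) = 105.15168.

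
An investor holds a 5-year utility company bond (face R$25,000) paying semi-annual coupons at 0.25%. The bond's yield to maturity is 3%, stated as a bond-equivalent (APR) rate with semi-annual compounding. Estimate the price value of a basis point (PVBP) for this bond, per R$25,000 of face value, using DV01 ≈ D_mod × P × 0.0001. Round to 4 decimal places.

R$10.6880

Periodic yield y = 0.015.
  t   CF        PV=CF/(1+0.015)^t    t·PV
  1        31.25        30.7882        30.7882
  2        31.25        30.3332        60.6664
  3        31.25        29.8849        89.6547
  4        31.25        29.4433       117.7730
  5        31.25        29.0081       145.0407
  6        31.25        28.5794       171.4767
  7        31.25        28.1571       197.0996
  8        31.25        27.7410       221.9278
  9        31.25        27.3310       245.9791
  10   25,031.25    21,568.6079   215,686.0789
  Σ                 21,829.8741   216,966.4850
P = 21,829.8741; D_Mac = 9.93897 half-year periods = 4.96949 yrs; D_mod = 4.89604 yrs.
DV01 ≈ 4.89604 × 21,829.8741 × 0.0001 = 10.688004.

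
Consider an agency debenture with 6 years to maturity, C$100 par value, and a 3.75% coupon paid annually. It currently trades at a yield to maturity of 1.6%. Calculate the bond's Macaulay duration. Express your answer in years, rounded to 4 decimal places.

Periodic yield y = 0.016. Discount each cash flow and weight by its year:
  t   CF        PV=CF/(1+0.016)^t    t·PV
  1         3.75         3.6909         3.6909
  2         3.75         3.6328         7.2656
  3         3.75         3.5756        10.7268
  4         3.75         3.5193        14.0772
  5         3.75         3.4639        17.3194
  6       103.75        94.3248       565.9488
  Σ                    112.2073       619.0288
Price P = Σ PV = 112.2073.
Macaulay duration = Σ(t·PV) / P = 619.0288 / 112.2073 = 5.51683 years.

5.5168 years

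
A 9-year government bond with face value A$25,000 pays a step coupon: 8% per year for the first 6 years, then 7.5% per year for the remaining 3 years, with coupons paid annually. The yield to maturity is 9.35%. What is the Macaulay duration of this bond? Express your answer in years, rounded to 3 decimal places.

Periodic yield y = 0.0935. Discount each cash flow and weight by its year:
  t   CF        PV=CF/(1+0.0935)^t    t·PV
  1     2,000.00     1,828.9895     1,828.9895
  2     2,000.00     1,672.6013     3,345.2025
  3     2,000.00     1,529.5851     4,588.7552
  4     2,000.00     1,398.7975     5,595.1900
  5     2,000.00     1,279.1930     6,395.9648
  6     2,000.00     1,169.8152     7,018.8914
  7     1,875.00     1,002.9280     7,020.4961
  8     1,875.00       917.1724     7,337.3791
  9    26,875.00    12,022.0737   108,198.6634
  Σ                 22,821.1556   151,329.5320
Price P = Σ PV = 22,821.1556.
Macaulay duration = Σ(t·PV) / P = 151,329.5320 / 22,821.1556 = 6.63111 years.

6.631 years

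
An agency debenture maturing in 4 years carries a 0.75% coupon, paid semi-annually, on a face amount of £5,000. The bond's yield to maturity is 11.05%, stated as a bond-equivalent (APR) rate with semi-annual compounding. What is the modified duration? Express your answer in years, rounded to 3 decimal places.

Periodic yield y = 0.05525. First find Macaulay duration:
  t   CF        PV=CF/(1+0.05525)^t    t·PV
  1        18.75        17.7683        17.7683
  2        18.75        16.8380        33.6760
  3        18.75        15.9564        47.8692
  4        18.75        15.1210        60.4839
  5        18.75        14.3293        71.6464
  6        18.75        13.5790        81.4742
  7        18.75        12.8681        90.0766
  8     5,018.75     3,264.0190    26,112.1519
  Σ                  3,370.4791    26,515.1465
P = 3,370.4791; Macaulay duration = 26,515.1465 / 3,370.4791 = 7.86688 half-year periods = 3.93344 years.
Modified duration = D_Mac / (1 + y) = 3.93344 / 1.05525 = 3.72749 years.

3.727 years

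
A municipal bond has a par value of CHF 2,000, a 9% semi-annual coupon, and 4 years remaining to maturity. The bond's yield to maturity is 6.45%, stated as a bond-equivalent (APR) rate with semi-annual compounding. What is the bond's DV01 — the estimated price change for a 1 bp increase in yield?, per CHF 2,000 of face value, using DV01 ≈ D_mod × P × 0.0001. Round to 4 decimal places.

CHF 0.7326

Periodic yield y = 0.03225.
  t   CF        PV=CF/(1+0.03225)^t    t·PV
  1        90.00        87.1882        87.1882
  2        90.00        84.4642       168.9284
  3        90.00        81.8253       245.4760
  4        90.00        79.2689       317.0757
  5        90.00        76.7924       383.9618
  6        90.00        74.3932       446.3591
  7        90.00        72.0690       504.4827
  8     2,090.00     1,621.3141    12,970.5126
  Σ                  2,177.3152    15,123.9846
P = 2,177.3152; D_Mac = 6.94616 half-year periods = 3.47308 yrs; D_mod = 3.36457 yrs.
DV01 ≈ 3.36457 × 2,177.3152 × 0.0001 = 0.732574.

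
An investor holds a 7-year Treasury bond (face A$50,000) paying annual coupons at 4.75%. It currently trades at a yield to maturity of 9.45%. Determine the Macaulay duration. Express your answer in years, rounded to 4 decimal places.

Periodic yield y = 0.0945. Discount each cash flow and weight by its year:
  t   CF        PV=CF/(1+0.0945)^t    t·PV
  1     2,375.00     2,169.9406     2,169.9406
  2     2,375.00     1,982.5862     3,965.1724
  3     2,375.00     1,811.4081     5,434.2244
  4     2,375.00     1,655.0097     6,620.0389
  5     2,375.00     1,512.1149     7,560.5744
  6     2,375.00     1,381.5577     8,289.3460
  7    52,375.00    27,836.4388   194,855.0719
  Σ                 38,349.0561   228,894.3687
Price P = Σ PV = 38,349.0561.
Macaulay duration = Σ(t·PV) / P = 228,894.3687 / 38,349.0561 = 5.96871 years.

5.9687 years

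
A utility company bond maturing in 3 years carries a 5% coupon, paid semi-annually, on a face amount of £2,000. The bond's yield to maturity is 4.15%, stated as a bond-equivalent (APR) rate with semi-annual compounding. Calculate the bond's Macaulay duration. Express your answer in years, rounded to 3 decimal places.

Periodic yield y = 0.02075. Discount each cash flow and weight by its period:
  t   CF        PV=CF/(1+0.02075)^t    t·PV
  1        50.00        48.9836        48.9836
  2        50.00        47.9878        95.9757
  3        50.00        47.0123       141.0370
  4        50.00        46.0567       184.2266
  5        50.00        45.1204       225.6021
  6     2,050.00     1,812.3310    10,873.9863
  Σ                  2,047.4919    11,569.8113
Price P = Σ PV = 2,047.4919.
Macaulay duration = Σ(t·PV) / P = 11,569.8113 / 2,047.4919 = 5.65072 half-year periods.
In years: 5.65072 / 2 = 2.82536 years.

2.825 years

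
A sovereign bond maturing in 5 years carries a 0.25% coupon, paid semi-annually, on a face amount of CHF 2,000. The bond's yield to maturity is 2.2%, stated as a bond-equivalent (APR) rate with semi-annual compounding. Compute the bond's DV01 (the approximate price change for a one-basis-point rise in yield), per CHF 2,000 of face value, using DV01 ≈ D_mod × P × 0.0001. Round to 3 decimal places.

CHF 0.893

Periodic yield y = 0.011.
  t   CF        PV=CF/(1+0.011)^t    t·PV
  1         2.50         2.4728         2.4728
  2         2.50         2.4459         4.8918
  3         2.50         2.4193         7.2578
  4         2.50         2.3930         9.5718
  5         2.50         2.3669        11.8346
  6         2.50         2.3412        14.0470
  7         2.50         2.3157        16.2099
  8         2.50         2.2905        18.3240
  9         2.50         2.2656        20.3902
  10    2,002.50     1,794.9856    17,949.8560
  Σ                  1,816.2964    18,054.8560
P = 1,816.2964; D_Mac = 9.94048 half-year periods = 4.97024 yrs; D_mod = 4.91616 yrs.
DV01 ≈ 4.91616 × 1,816.2964 × 0.0001 = 0.892921.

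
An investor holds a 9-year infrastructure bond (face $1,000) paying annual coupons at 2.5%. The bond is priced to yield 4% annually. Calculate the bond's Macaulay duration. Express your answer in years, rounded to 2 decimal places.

Periodic yield y = 0.04. Discount each cash flow and weight by its year:
  t   CF        PV=CF/(1+0.04)^t    t·PV
  1        25.00        24.0385        24.0385
  2        25.00        23.1139        46.2278
  3        25.00        22.2249        66.6747
  4        25.00        21.3701        85.4804
  5        25.00        20.5482       102.7409
  6        25.00        19.7579       118.5472
  7        25.00        18.9979       132.9856
  8        25.00        18.2673       146.1380
  9     1,025.00       720.1514     6,481.3626
  Σ                    888.4700     7,204.1958
Price P = Σ PV = 888.4700.
Macaulay duration = Σ(t·PV) / P = 7,204.1958 / 888.4700 = 8.10854 years.

8.11 years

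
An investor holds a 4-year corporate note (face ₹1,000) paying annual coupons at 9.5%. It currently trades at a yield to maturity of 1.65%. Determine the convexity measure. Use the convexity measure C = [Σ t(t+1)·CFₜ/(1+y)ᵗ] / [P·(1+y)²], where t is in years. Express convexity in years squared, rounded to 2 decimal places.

16.61

With y = 0.0165:
  t   CF        PV=CF/(1+0.0165)^t    t·PV        t(t+1)·PV
  1        95.00        93.4579        93.4579         186.9159
  2        95.00        91.9409       183.8818         551.6455
  3        95.00        90.4485       271.3456       1,085.3822
  4     1,095.00     1,025.6155     4,102.4621      20,512.3105
  Σ                  1,301.4629     4,651.1474      22,336.2542
P = 1,301.4629.
Convexity = Σ t(t+1)·PV / [P·(1+y)²] = 22,336.2542 / (1,301.4629 × 1.033272) = 16.60978.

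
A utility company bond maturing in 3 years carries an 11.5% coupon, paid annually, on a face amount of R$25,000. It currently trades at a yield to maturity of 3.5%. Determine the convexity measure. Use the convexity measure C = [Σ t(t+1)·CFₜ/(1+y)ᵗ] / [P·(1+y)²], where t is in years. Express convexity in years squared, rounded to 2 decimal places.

With y = 0.035:
  t   CF        PV=CF/(1+0.035)^t    t·PV        t(t+1)·PV
  1     2,875.00     2,777.7778     2,777.7778       5,555.5556
  2     2,875.00     2,683.8433     5,367.6865      16,103.0596
  3    27,875.00    25,141.6529    75,424.9588     301,699.8350
  Σ                 30,603.2740    83,570.4231     323,358.4502
P = 30,603.2740.
Convexity = Σ t(t+1)·PV / [P·(1+y)²] = 323,358.4502 / (30,603.2740 × 1.071225) = 9.86360.

9.86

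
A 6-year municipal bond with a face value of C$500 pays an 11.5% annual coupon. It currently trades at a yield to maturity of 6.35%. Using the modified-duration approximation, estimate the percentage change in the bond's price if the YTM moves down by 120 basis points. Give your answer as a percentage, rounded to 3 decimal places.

+5.418%

Periodic yield y = 0.0635. Modified duration first:
  t   CF        PV=CF/(1+0.0635)^t    t·PV
  1        57.50        54.0668        54.0668
  2        57.50        50.8385       101.6770
  3        57.50        47.8030       143.4091
  4        57.50        44.9488       179.7951
  5        57.50        42.2650       211.3248
  6       557.50       385.3185     2,311.9112
  Σ                    625.2406     3,002.1840
P = 625.2406; D_Mac = 4.80165 yrs; D_mod = 4.80165/(1+0.0635) = 4.51495 yrs.
ΔP/P ≈ -D_mod · Δy = -4.51495 × (-0.012) = +0.054179 = +5.4179%.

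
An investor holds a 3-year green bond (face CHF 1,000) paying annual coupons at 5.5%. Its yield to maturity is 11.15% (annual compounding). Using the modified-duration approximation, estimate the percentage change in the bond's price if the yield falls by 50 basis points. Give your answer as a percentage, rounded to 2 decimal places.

+1.27%

Periodic yield y = 0.1115. Modified duration first:
  t   CF        PV=CF/(1+0.1115)^t    t·PV
  1        55.00        49.4827        49.4827
  2        55.00        44.5188        89.0377
  3     1,055.00       768.2880     2,304.8640
  Σ                    862.2895     2,443.3844
P = 862.2895; D_Mac = 2.83360 yrs; D_mod = 2.83360/(1+0.1115) = 2.54935 yrs.
ΔP/P ≈ -D_mod · Δy = -2.54935 × (-0.005) = +0.012747 = +1.2747%.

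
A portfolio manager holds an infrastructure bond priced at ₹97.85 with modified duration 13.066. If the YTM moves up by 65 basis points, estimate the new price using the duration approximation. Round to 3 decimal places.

₹89.540

Duration approximation: ΔP/P ≈ -D_mod · Δy = -13.066 × (+0.0065) = -0.084929.
New price ≈ 97.85 × (1 - 0.084929) = 89.53969735.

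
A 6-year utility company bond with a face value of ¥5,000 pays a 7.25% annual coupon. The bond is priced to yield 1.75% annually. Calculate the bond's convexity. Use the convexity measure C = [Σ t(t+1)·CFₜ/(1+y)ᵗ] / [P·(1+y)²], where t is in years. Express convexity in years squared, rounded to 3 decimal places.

With y = 0.0175:
  t   CF        PV=CF/(1+0.0175)^t    t·PV        t(t+1)·PV
  1       362.50       356.2654       356.2654         712.5307
  2       362.50       350.1379       700.2759       2,100.8277
  3       362.50       344.1159     1,032.3477       4,129.3910
  4       362.50       338.1975     1,352.7898       6,763.9492
  5       362.50       332.3808     1,661.9040       9,971.4238
  6     5,362.50     4,832.3769    28,994.2613     202,959.8290
  Σ                  6,553.4743    34,097.8441     226,637.9513
P = 6,553.4743.
Convexity = Σ t(t+1)·PV / [P·(1+y)²] = 226,637.9513 / (6,553.4743 × 1.035306) = 33.40352.

33.404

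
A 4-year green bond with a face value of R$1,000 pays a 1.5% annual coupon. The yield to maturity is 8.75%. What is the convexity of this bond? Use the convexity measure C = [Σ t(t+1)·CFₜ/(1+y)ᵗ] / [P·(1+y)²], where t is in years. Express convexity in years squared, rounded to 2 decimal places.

With y = 0.0875:
  t   CF        PV=CF/(1+0.0875)^t    t·PV        t(t+1)·PV
  1        15.00        13.7931        13.7931          27.5862
  2        15.00        12.6833        25.3666          76.0999
  3        15.00        11.6628        34.9885         139.9538
  4     1,015.00       725.6864     2,902.7456      14,513.7279
  Σ                    763.8256     2,976.8938      14,757.3677
P = 763.8256.
Convexity = Σ t(t+1)·PV / [P·(1+y)²] = 14,757.3677 / (763.8256 × 1.182656) = 16.33639.

16.34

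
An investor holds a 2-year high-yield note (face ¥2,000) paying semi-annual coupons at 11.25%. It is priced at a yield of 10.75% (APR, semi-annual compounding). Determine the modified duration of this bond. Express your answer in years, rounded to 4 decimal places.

1.7524 years

Periodic yield y = 0.05375. First find Macaulay duration:
  t   CF        PV=CF/(1+0.05375)^t    t·PV
  1       112.50       106.7616       106.7616
  2       112.50       101.3158       202.6317
  3       112.50        96.1479       288.4437
  4     2,112.50     1,713.3511     6,853.4044
  Σ                  2,017.5764     7,451.2413
P = 2,017.5764; Macaulay duration = 7,451.2413 / 2,017.5764 = 3.69316 half-year periods = 1.84658 years.
Modified duration = D_Mac / (1 + y) = 1.84658 / 1.05375 = 1.75239 years.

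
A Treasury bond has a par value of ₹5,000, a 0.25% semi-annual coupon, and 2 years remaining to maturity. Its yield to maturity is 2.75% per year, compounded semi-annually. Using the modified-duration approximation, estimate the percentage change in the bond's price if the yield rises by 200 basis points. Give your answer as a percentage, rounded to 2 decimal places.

Periodic yield y = 0.01375. Modified duration first:
  t   CF        PV=CF/(1+0.01375)^t    t·PV
  1         6.25         6.1652         6.1652
  2         6.25         6.0816        12.1632
  3         6.25         5.9991        17.9974
  4     5,006.25     4,740.1170    18,960.4681
  Σ                  4,758.3630    18,996.7939
P = 4,758.3630; D_Mac = 3.99230 half-year periods = 1.99615 yrs; D_mod = 1.99615/(1+0.01375) = 1.96907 yrs.
ΔP/P ≈ -D_mod · Δy = -1.96907 × (+0.02) = -0.039381 = -3.9381%.

-3.94%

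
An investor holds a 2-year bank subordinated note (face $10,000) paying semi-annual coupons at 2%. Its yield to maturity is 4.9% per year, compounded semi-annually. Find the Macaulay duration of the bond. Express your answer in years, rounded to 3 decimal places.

Periodic yield y = 0.0245. Discount each cash flow and weight by its period:
  t   CF        PV=CF/(1+0.0245)^t    t·PV
  1       100.00        97.6086        97.6086
  2       100.00        95.2744       190.5487
  3       100.00        92.9960       278.9879
  4    10,100.00     9,167.9772    36,671.9087
  Σ                  9,453.8561    37,239.0539
Price P = Σ PV = 9,453.8561.
Macaulay duration = Σ(t·PV) / P = 37,239.0539 / 9,453.8561 = 3.93903 half-year periods.
In years: 3.93903 / 2 = 1.96952 years.

1.970 years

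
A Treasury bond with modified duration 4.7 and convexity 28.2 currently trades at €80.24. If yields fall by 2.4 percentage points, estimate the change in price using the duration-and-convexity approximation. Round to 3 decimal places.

+€9.703

Duration effect: -D_mod·Δy = -4.7 × (-0.024) = +0.112800
Convexity effect: ½·C·(Δy)² = 0.5 × 28.2 × (-0.024)² = +0.0081216
ΔP/P ≈ +0.112800 + 0.0081216 = +0.1209216
ΔP ≈ 80.24 × (+0.1209216) = +9.702749184.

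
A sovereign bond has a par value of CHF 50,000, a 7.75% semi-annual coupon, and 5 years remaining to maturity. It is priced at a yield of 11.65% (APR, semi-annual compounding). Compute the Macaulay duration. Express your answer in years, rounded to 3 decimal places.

4.165 years

Periodic yield y = 0.05825. Discount each cash flow and weight by its period:
  t   CF        PV=CF/(1+0.05825)^t    t·PV
  1     1,937.50     1,830.8528     1,830.8528
  2     1,937.50     1,730.0759     3,460.1518
  3     1,937.50     1,634.8461     4,904.5383
  4     1,937.50     1,544.8581     6,179.4325
  5     1,937.50     1,459.8234     7,299.1171
  6     1,937.50     1,379.4693     8,276.8160
  7     1,937.50     1,303.5382     9,124.7676
  8     1,937.50     1,231.7867     9,854.2932
  9     1,937.50     1,163.9846    10,475.8610
  10   51,937.50    29,484.8057   294,848.0566
  Σ                 42,764.0408   356,253.8870
Price P = Σ PV = 42,764.0408.
Macaulay duration = Σ(t·PV) / P = 356,253.8870 / 42,764.0408 = 8.33069 half-year periods.
In years: 8.33069 / 2 = 4.16534 years.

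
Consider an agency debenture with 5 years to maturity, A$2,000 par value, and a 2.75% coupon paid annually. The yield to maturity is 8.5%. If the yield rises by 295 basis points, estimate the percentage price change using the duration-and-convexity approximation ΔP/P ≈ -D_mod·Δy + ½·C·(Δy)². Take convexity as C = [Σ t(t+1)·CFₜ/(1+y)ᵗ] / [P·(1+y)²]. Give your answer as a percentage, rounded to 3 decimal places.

With y = 0.085:
  t   CF        PV=CF/(1+0.085)^t    t·PV        t(t+1)·PV
  1        55.00        50.6912        50.6912         101.3825
  2        55.00        46.7200        93.4401         280.3202
  3        55.00        43.0599       129.1798         516.7193
  4        55.00        39.6866       158.7463         793.7317
  5     2,055.00     1,366.6683     6,833.3417      41,000.0503
  Σ                  1,546.8262     7,265.3992      42,692.2041
P = 1,546.8262; D_Mac = 4.69697 yrs; D_mod = 4.32901 yrs; C = 23.44486.
Duration effect: -4.32901 × (+0.0295) = -0.127706
Convexity effect: 0.5 × 23.44486 × (0.0295)² = +0.0102014
ΔP/P ≈ -0.127706 + 0.0102014 = -0.117504 = -11.7504%.

-11.750%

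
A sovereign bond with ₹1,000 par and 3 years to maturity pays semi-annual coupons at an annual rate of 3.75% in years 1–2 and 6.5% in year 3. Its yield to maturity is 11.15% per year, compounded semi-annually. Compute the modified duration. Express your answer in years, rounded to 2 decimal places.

2.69 years

Periodic yield y = 0.05575. First find Macaulay duration:
  t   CF        PV=CF/(1+0.05575)^t    t·PV
  1        18.75        17.7599        17.7599
  2        18.75        16.8221        33.6441
  3        18.75        15.9338        47.8013
  4        18.75        15.0924        60.3694
  5        32.50        24.7787       123.8933
  6     1,032.50       745.6303     4,473.7815
  Σ                    836.0170     4,757.2495
P = 836.0170; Macaulay duration = 4,757.2495 / 836.0170 = 5.69037 half-year periods = 2.84519 years.
Modified duration = D_Mac / (1 + y) = 2.84519 / 1.05575 = 2.69494 years.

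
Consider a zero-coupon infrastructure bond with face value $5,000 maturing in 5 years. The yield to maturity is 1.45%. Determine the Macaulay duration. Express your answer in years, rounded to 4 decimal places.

5.0000 years

A zero-coupon bond has a single cash flow at maturity, so its Macaulay duration equals its maturity: 5 years.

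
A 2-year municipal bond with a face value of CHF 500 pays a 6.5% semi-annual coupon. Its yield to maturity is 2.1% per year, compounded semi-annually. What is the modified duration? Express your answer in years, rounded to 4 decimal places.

Periodic yield y = 0.0105. First find Macaulay duration:
  t   CF        PV=CF/(1+0.0105)^t    t·PV
  1        16.25        16.0811        16.0811
  2        16.25        15.9141        31.8281
  3        16.25        15.7487        47.2461
  4       516.25       495.1249     1,980.4997
  Σ                    542.8688     2,075.6550
P = 542.8688; Macaulay duration = 2,075.6550 / 542.8688 = 3.82349 half-year periods = 1.91175 years.
Modified duration = D_Mac / (1 + y) = 1.91175 / 1.0105 = 1.89188 years.

1.8919 years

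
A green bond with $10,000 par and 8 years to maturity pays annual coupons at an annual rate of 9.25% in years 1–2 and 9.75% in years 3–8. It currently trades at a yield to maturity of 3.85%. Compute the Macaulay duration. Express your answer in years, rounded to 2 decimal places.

Periodic yield y = 0.0385. Discount each cash flow and weight by its year:
  t   CF        PV=CF/(1+0.0385)^t    t·PV
  1       925.00       890.7078       890.7078
  2       925.00       857.6868     1,715.3736
  3       975.00       870.5327     2,611.5982
  4       975.00       838.2597     3,353.0390
  5       975.00       807.1832     4,035.9160
  6       975.00       777.2587     4,663.5524
  7       975.00       748.4437     5,239.1056
  8    10,975.00     8,112.4591    64,899.6731
  Σ                 13,902.5318    87,408.9656
Price P = Σ PV = 13,902.5318.
Macaulay duration = Σ(t·PV) / P = 87,408.9656 / 13,902.5318 = 6.28727 years.

6.29 years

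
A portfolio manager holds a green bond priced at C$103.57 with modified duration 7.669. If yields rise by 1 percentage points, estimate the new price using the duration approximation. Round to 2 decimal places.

C$95.63

Duration approximation: ΔP/P ≈ -D_mod · Δy = -7.669 × (+0.01) = -0.076690.
New price ≈ 103.57 × (1 - 0.076690) = 95.6272167.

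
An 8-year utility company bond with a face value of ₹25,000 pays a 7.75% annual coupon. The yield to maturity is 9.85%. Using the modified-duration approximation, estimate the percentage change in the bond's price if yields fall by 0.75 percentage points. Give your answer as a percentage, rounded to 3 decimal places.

Periodic yield y = 0.0985. Modified duration first:
  t   CF        PV=CF/(1+0.0985)^t    t·PV
  1     1,937.50     1,763.7688     1,763.7688
  2     1,937.50     1,605.6156     3,211.2313
  3     1,937.50     1,461.6437     4,384.9312
  4     1,937.50     1,330.5815     5,322.3258
  5     1,937.50     1,211.2712     6,056.3562
  6     1,937.50     1,102.6593     6,615.9558
  7     1,937.50     1,003.7863     7,026.5044
  8    26,937.50    12,704.4772   101,635.8174
  Σ                 22,183.8037   136,016.8909
P = 22,183.8037; D_Mac = 6.13136 yrs; D_mod = 6.13136/(1+0.0985) = 5.58158 yrs.
ΔP/P ≈ -D_mod · Δy = -5.58158 × (-0.0075) = +0.041862 = +4.1862%.

+4.186%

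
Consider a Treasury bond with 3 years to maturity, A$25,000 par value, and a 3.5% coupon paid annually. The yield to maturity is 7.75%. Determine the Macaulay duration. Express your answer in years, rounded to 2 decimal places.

2.89 years

Periodic yield y = 0.0775. Discount each cash flow and weight by its year:
  t   CF        PV=CF/(1+0.0775)^t    t·PV
  1       875.00       812.0650       812.0650
  2       875.00       753.6566     1,507.3132
  3    25,875.00    20,683.7139    62,051.1417
  Σ                 22,249.4354    64,370.5198
Price P = Σ PV = 22,249.4354.
Macaulay duration = Σ(t·PV) / P = 64,370.5198 / 22,249.4354 = 2.89313 years.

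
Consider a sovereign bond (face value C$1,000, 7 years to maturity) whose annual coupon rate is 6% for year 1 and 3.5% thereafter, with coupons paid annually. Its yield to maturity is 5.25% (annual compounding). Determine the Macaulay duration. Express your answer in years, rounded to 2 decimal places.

Periodic yield y = 0.0525. Discount each cash flow and weight by its year:
  t   CF        PV=CF/(1+0.0525)^t    t·PV
  1        60.00        57.0071        57.0071
  2        35.00        31.5954        63.1908
  3        35.00        30.0194        90.0581
  4        35.00        28.5220       114.0879
  5        35.00        27.0993       135.4963
  6        35.00        25.7475       154.4851
  7     1,035.00       723.4118     5,063.8829
  Σ                    923.4025     5,678.2084
Price P = Σ PV = 923.4025.
Macaulay duration = Σ(t·PV) / P = 5,678.2084 / 923.4025 = 6.14922 years.

6.15 years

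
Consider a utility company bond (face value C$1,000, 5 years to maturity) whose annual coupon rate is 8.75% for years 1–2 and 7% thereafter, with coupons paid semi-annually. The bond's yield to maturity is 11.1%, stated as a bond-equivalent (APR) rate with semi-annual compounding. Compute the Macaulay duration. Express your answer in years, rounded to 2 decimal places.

4.13 years

Periodic yield y = 0.0555. Discount each cash flow and weight by its period:
  t   CF        PV=CF/(1+0.0555)^t    t·PV
  1        43.75        41.4495        41.4495
  2        43.75        39.2701        78.5401
  3        43.75        37.2052       111.6155
  4        43.75        35.2489       140.9955
  5        35.00        26.7163       133.5817
  6        35.00        25.3115       151.8693
  7        35.00        23.9806       167.8643
  8        35.00        22.7197       181.7574
  9        35.00        21.5250       193.7253
  10    1,035.00       603.0565     6,030.5646
  Σ                    876.4833     7,231.9632
Price P = Σ PV = 876.4833.
Macaulay duration = Σ(t·PV) / P = 7,231.9632 / 876.4833 = 8.25111 half-year periods.
In years: 8.25111 / 2 = 4.12556 years.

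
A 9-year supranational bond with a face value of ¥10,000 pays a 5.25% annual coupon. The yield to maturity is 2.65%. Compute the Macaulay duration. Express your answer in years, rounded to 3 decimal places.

7.562 years

Periodic yield y = 0.0265. Discount each cash flow and weight by its year:
  t   CF        PV=CF/(1+0.0265)^t    t·PV
  1       525.00       511.4467       511.4467
  2       525.00       498.2432       996.4864
  3       525.00       485.3806     1,456.1419
  4       525.00       472.8501     1,891.4004
  5       525.00       460.6431     2,303.2153
  6       525.00       448.7512     2,692.5069
  7       525.00       437.1663     3,060.1638
  8       525.00       425.8804     3,407.0434
  9    10,525.00     8,317.4753    74,857.2779
  Σ                 12,057.8368    91,175.6827
Price P = Σ PV = 12,057.8368.
Macaulay duration = Σ(t·PV) / P = 91,175.6827 / 12,057.8368 = 7.56153 years.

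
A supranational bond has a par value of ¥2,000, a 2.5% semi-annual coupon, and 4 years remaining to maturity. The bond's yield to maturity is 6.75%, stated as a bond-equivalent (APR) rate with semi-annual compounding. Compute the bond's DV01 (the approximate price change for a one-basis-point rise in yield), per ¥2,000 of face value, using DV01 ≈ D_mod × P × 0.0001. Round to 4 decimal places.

¥0.6295

Periodic yield y = 0.03375.
  t   CF        PV=CF/(1+0.03375)^t    t·PV
  1        25.00        24.1838        24.1838
  2        25.00        23.3942        46.7885
  3        25.00        22.6305        67.8914
  4        25.00        21.8916        87.5665
  5        25.00        21.1769       105.8845
  6        25.00        20.4855       122.9131
  7        25.00        19.8167       138.7169
  8     2,025.00     1,552.7475    12,421.9802
  Σ                  1,706.3268    13,015.9249
P = 1,706.3268; D_Mac = 7.62804 half-year periods = 3.81402 yrs; D_mod = 3.68950 yrs.
DV01 ≈ 3.68950 × 1,706.3268 × 0.0001 = 0.629549.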